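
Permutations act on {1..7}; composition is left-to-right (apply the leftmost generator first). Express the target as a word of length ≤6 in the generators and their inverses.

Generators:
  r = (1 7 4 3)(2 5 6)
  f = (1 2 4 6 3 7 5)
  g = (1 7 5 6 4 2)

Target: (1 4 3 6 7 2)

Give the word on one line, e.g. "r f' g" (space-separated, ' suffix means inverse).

g r' r' f' f'

  after g: (1 7 5 6 4 2)
  after r': (2 3 4 6 7)
  after r': (1 3 7 6)(2 4 5)
  after f': (1 6 5)(4 7)
  after f': (1 4 3 6 7 2)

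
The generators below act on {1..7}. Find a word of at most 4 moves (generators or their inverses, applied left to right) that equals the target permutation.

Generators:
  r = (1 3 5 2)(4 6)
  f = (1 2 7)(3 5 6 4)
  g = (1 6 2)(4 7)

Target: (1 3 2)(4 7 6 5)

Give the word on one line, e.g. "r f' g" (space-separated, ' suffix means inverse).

  after r: (1 3 5 2)(4 6)
  after r: (1 5)(2 3)
  after g: (1 5 6 2 3)(4 7)
  after r': (1 3 2)(4 7 6 5)

r r g r'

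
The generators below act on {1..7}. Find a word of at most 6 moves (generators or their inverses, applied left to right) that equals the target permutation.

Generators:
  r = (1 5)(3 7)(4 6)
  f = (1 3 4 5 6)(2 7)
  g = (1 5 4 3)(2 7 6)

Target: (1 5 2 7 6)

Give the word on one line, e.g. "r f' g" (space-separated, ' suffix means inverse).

  after g: (1 5 4 3)(2 7 6)
  after f': (1 4)(3 6 7 5)
  after r': (1 6 3 4 5 7)
  after f': (1 5 2 7 6)

g f' r' f'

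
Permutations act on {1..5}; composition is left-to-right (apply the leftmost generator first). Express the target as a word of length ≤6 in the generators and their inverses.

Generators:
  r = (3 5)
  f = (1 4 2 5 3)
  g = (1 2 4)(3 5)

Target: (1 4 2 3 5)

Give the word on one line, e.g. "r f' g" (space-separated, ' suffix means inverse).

g' f' r f

  after g': (1 4 2)(3 5)
  after f': (2 3)
  after r: (2 5 3)
  after f: (1 4 2 3 5)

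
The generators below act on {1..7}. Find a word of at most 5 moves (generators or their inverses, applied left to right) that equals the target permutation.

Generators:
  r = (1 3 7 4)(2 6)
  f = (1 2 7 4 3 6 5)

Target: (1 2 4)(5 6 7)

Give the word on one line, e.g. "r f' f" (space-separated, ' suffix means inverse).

  after f: (1 2 7 4 3 6 5)
  after r': (1 6 5 4)(2 3)
  after f': (1 3)(2 4 5 7)
  after r': (2 7 6)(3 4 5)
  after f: (1 2 4)(5 6 7)

f r' f' r' f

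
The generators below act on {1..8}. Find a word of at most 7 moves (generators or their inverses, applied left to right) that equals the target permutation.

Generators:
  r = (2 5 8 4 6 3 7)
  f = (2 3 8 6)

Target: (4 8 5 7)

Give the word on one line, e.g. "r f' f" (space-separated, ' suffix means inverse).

f' r' f r f

  after f': (2 6 8 3)
  after r': (2 4 8 6 5)(3 7)
  after f: (2 4 6 5 3 7 8)
  after r: (2 6 8 5 7 4 3)
  after f: (4 8 5 7)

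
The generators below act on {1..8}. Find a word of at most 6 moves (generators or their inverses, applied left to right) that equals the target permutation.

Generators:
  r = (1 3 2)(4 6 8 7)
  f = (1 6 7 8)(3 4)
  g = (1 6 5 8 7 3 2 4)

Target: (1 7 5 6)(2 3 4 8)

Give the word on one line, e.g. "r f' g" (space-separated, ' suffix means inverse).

  after r: (1 3 2)(4 6 8 7)
  after r: (1 2 3)(4 8)(6 7)
  after g: (1 4 7 5 8)(3 6)
  after r': (1 7 5 6)(2 3 4 8)

r r g r'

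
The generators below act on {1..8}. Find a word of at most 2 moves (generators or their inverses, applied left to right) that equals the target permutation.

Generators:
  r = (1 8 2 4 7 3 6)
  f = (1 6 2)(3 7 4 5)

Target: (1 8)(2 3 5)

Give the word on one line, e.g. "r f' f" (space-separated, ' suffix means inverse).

  after f': (1 2 6)(3 5 4 7)
  after r': (1 8)(2 3 5)

f' r'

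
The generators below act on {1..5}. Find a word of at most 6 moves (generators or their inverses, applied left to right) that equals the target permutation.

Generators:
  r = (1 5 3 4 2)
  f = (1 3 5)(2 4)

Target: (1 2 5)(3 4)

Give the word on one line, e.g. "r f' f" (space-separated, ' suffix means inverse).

r f f r f

  after r: (1 5 3 4 2)
  after f: (2 3)
  after f: (1 3 4 2 5)
  after r: (1 4)(2 3)
  after f: (1 2 5)(3 4)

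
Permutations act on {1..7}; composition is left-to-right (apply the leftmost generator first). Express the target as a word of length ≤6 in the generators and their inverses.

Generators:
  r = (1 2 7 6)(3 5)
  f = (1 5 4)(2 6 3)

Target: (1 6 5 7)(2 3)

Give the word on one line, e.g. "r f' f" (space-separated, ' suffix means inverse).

  after f': (1 4 5)(2 3 6)
  after r': (1 4 3 7 2 5 6)
  after f': (1 5 2)(3 7)(4 6)
  after r: (1 3 6 4)(5 7)
  after f': (1 6 5 7)(2 3)

f' r' f' r f'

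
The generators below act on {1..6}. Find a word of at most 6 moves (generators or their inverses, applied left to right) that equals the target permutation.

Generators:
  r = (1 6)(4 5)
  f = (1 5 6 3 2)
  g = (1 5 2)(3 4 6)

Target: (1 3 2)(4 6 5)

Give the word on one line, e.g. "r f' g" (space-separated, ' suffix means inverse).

f' r f' r

  after f': (1 2 3 6 5)
  after r: (1 2 3)(4 5 6)
  after f': (1 3 2 6 4)
  after r: (1 3 2)(4 6 5)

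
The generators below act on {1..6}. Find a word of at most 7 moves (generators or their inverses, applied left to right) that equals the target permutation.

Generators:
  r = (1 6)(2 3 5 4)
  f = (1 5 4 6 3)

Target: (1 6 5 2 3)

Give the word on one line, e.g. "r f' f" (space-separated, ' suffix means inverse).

  after r: (1 6)(2 3 5 4)
  after r: (2 5)(3 4)
  after f: (1 5 2 4)(3 6)
  after f: (1 4 5 2 6)
  after f: (1 6 5 2 3)

r r f f f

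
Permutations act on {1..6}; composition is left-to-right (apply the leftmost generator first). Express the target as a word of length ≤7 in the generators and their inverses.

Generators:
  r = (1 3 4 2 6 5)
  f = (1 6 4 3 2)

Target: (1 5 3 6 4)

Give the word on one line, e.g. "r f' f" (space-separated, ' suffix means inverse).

f' f' r' r' f'

  after f': (1 2 3 4 6)
  after f': (1 3 6 2 4)
  after r': (2 3)(4 5 6)
  after r': (1 5 2)(3 4 6)
  after f': (1 5 3 6 4)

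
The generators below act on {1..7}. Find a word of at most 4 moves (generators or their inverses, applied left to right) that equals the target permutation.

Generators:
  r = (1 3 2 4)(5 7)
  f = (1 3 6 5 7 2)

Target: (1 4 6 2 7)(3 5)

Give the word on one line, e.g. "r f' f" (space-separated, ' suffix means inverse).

  after r': (1 4 2 3)(5 7)
  after f': (1 4 7 6 3 2)
  after f': (1 4 5 6)(3 7)
  after f': (1 4 6 2 7)(3 5)

r' f' f' f'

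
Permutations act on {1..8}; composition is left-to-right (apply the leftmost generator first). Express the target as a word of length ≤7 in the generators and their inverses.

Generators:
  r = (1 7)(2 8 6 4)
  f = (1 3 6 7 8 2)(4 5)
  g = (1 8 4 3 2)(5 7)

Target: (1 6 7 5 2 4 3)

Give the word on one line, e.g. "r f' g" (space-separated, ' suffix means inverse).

  after f': (1 2 8 7 6 3)(4 5)
  after g: (2 4 7 6)(3 8 5)
  after r': (1 7 8 5 3 2 6 4)
  after f': (1 6 5)(2 3 8 4)
  after g': (1 6 7 5 2 4 3)

f' g r' f' g'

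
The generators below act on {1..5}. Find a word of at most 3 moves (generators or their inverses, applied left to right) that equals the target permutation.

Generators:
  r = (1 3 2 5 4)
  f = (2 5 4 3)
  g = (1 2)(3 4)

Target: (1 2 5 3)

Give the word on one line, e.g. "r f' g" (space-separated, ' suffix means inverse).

f g'

  after f: (2 5 4 3)
  after g': (1 2 5 3)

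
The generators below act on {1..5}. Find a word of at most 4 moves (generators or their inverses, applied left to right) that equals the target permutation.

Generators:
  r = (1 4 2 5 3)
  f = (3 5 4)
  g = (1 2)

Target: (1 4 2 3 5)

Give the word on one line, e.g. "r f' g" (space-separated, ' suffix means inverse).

g' r' g

  after g': (1 2)
  after r': (1 4)(2 3 5)
  after g: (1 4 2 3 5)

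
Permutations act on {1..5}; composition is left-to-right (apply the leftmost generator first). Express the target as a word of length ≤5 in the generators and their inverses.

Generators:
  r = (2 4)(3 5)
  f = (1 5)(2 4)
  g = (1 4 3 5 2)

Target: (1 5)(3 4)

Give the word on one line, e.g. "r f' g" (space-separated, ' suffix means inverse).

f r g' f g'

  after f: (1 5)(2 4)
  after r: (1 3 5)
  after g': (1 4)(2 5)
  after f: (1 2)(4 5)
  after g': (1 5)(3 4)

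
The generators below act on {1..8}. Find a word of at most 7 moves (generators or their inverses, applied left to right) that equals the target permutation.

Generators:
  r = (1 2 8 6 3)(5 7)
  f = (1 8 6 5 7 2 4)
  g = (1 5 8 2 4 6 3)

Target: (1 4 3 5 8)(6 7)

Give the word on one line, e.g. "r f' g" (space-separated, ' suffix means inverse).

  after g: (1 5 8 2 4 6 3)
  after g: (1 8 4 3 5 2 6)
  after f: (1 6 8)(2 5 4 3 7)
  after g': (1 4 6 5 2)(3 7 8)
  after r: (1 4 3 5 8)(6 7)

g g f g' r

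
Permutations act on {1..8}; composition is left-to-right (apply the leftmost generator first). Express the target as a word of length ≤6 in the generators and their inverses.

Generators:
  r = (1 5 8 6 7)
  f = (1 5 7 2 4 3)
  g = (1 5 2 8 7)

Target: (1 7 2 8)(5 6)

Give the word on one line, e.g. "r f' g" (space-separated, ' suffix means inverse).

r r r g' r

  after r: (1 5 8 6 7)
  after r: (1 8 7 5 6)
  after r: (1 6 5 7 8)
  after g': (1 6)(2 5 8 7)
  after r: (1 7 2 8)(5 6)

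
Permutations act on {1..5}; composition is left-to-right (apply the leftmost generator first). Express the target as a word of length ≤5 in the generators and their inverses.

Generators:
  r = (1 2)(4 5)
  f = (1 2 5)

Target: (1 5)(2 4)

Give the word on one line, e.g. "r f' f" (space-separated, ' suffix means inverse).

r' f f r f

  after r': (1 2)(4 5)
  after f: (1 5 4)
  after f: (2 5 4)
  after r: (1 2 4)
  after f: (1 5)(2 4)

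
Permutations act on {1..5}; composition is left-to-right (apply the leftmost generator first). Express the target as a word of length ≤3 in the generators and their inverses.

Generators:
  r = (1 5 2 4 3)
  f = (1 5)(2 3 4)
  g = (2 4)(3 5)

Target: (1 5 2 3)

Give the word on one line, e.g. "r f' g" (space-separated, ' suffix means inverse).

  after g': (2 4)(3 5)
  after f': (1 5 2 3)

g' f'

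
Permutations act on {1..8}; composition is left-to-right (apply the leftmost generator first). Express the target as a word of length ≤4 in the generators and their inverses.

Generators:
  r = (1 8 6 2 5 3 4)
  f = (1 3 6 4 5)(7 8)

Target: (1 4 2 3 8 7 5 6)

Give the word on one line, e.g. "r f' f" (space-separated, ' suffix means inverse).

f' r f f

  after f': (1 5 4 6 3)(7 8)
  after r: (1 3 8 7 6 4 2 5)
  after f: (1 6 5 3 7 4 2)
  after f: (1 4 2 3 8 7 5 6)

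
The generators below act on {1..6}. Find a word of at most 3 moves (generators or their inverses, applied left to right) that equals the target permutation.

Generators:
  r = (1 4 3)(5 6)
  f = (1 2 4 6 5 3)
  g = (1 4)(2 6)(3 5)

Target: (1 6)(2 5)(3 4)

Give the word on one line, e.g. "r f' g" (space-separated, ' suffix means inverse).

  after f': (1 3 5 6 4 2)
  after f': (1 5 4)(2 3 6)
  after f': (1 6)(2 5)(3 4)

f' f' f'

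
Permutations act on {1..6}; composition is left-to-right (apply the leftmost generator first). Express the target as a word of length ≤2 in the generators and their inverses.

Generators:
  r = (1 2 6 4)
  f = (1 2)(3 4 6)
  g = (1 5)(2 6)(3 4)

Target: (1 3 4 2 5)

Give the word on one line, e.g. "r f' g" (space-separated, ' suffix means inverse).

  after r': (1 4 6 2)
  after g': (1 3 4 2 5)

r' g'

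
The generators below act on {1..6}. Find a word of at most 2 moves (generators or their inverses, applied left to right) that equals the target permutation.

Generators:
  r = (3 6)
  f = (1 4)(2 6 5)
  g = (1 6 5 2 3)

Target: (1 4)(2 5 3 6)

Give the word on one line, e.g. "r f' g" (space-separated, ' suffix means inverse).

  after f': (1 4)(2 5 6)
  after r: (1 4)(2 5 3 6)

f' r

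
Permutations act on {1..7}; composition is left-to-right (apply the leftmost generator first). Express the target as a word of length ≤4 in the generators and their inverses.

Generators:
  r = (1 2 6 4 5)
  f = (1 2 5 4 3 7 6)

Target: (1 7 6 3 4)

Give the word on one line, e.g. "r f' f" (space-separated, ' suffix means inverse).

  after f': (1 6 7 3 4 5 2)
  after f': (1 7 4 2 6 3 5)
  after r': (1 7 6 3 4)

f' f' r'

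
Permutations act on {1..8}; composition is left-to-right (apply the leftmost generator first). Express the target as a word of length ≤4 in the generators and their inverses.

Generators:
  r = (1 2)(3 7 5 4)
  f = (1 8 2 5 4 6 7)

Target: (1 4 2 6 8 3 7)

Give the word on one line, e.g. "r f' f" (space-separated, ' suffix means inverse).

f f f r

  after f: (1 8 2 5 4 6 7)
  after f: (1 2 4 7 8 5 6)
  after f: (1 5 7 2 6 8 4)
  after r: (1 4 2 6 8 3 7)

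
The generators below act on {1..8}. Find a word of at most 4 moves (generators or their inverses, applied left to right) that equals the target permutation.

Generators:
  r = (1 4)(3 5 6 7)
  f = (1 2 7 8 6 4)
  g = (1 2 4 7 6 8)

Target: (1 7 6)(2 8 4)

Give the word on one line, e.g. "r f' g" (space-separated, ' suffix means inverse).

  after f: (1 2 7 8 6 4)
  after f: (1 7 6)(2 8 4)

f f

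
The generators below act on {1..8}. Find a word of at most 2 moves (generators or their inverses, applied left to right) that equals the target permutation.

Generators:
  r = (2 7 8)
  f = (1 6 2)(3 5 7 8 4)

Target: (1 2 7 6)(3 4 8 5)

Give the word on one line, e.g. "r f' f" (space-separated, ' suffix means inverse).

  after r': (2 8 7)
  after f': (1 2 7 6)(3 4 8 5)

r' f'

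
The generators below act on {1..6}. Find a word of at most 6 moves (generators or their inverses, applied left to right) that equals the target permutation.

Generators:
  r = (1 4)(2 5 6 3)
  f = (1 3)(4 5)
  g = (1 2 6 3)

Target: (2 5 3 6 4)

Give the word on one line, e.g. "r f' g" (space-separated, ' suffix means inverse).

  after g': (1 3 6 2)
  after f': (2 3 6)(4 5)
  after g: (1 2)(4 5)
  after r': (1 3 6 5)(2 4)
  after f: (2 5 3 6 4)

g' f' g r' f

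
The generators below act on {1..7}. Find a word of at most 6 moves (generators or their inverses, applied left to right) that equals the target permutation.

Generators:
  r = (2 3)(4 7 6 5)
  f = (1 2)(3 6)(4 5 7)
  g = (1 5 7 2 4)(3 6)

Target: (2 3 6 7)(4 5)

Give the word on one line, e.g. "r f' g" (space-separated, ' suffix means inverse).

f r r f r'

  after f: (1 2)(3 6)(4 5 7)
  after r: (1 3 5 6 2)
  after r: (1 2)(3 4 7 6)
  after f: (3 5 7)
  after r': (2 3 6 7)(4 5)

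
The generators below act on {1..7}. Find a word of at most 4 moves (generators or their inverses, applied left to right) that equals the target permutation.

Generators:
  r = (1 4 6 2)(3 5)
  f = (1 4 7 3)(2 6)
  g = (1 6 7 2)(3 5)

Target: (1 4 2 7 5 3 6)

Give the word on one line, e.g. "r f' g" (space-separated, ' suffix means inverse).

g' g' f' g'

  after g': (1 2 7 6)(3 5)
  after g': (1 7)(2 6)
  after f': (1 4)(3 7)
  after g': (1 4 2 7 5 3 6)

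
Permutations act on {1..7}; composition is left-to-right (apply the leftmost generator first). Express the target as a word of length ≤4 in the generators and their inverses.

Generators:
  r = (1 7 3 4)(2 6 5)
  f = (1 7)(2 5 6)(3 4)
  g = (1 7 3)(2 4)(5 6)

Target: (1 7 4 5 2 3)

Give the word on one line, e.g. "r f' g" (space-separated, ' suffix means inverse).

g' r'

  after g': (1 3 7)(2 4)(5 6)
  after r': (1 7 4 5 2 3)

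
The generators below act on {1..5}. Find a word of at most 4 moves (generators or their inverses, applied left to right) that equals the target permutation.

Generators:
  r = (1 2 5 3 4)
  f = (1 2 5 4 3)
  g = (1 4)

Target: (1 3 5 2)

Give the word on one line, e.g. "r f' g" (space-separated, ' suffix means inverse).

g' r'

  after g': (1 4)
  after r': (1 3 5 2)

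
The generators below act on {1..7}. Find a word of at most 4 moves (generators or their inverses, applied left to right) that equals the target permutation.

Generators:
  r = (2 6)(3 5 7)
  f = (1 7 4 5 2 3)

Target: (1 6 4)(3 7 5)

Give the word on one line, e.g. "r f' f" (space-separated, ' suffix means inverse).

  after r': (2 6)(3 7 5)
  after f': (1 3)(2 6 5)(4 7)
  after f': (1 2 6 4)
  after r': (1 6 4)(3 7 5)

r' f' f' r'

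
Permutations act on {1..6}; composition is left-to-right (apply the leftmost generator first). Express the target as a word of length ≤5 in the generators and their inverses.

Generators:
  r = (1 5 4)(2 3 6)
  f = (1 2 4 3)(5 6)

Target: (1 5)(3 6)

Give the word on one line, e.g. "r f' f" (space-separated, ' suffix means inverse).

r r f' f' r

  after r: (1 5 4)(2 3 6)
  after r: (1 4 5)(2 6 3)
  after f': (1 2 5 3)(4 6)
  after f': (2 6)(4 5)
  after r: (1 5)(3 6)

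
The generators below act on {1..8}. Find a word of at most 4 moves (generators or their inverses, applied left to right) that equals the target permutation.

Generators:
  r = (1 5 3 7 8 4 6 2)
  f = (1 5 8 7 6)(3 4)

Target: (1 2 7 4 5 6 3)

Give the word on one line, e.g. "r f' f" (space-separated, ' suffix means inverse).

r' f'

  after r': (1 2 6 4 8 7 3 5)
  after f': (1 2 7 4 5 6 3)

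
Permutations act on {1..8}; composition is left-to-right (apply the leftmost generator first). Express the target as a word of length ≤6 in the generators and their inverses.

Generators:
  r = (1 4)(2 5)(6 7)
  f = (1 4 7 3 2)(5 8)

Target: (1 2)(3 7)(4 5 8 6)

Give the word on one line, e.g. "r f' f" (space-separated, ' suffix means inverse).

f' r' f' f' r'

  after f': (1 2 3 7 4)(5 8)
  after r': (1 5 8 2 3 6 7)
  after f': (1 8 3 6 4)(2 7)
  after f': (1 5 8 7 3 6)(2 4)
  after r': (1 2)(3 7)(4 5 8 6)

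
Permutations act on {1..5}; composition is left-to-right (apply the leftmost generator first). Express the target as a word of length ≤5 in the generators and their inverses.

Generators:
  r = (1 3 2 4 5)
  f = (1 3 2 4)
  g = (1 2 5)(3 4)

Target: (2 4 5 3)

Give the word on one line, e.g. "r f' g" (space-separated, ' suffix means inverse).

  after f': (1 4 2 3)
  after r: (1 5)
  after f': (1 5 4 2 3)
  after g: (2 4 5 3)

f' r f' g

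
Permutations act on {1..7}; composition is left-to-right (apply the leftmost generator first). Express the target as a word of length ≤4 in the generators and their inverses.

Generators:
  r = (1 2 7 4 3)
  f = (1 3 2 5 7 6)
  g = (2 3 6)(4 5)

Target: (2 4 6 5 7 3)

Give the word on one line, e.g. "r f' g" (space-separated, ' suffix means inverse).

g' f f r'

  after g': (2 6 3)(4 5)
  after f: (1 3 5 4 7 6 2)
  after f: (1 2 3 7)(4 6 5)
  after r': (2 4 6 5 7 3)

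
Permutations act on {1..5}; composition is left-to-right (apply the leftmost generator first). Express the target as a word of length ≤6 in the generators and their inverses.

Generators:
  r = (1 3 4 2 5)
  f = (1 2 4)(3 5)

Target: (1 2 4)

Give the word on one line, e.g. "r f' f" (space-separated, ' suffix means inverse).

  after f: (1 2 4)(3 5)
  after f: (1 4 2)
  after f: (3 5)
  after f: (1 2 4)

f f f f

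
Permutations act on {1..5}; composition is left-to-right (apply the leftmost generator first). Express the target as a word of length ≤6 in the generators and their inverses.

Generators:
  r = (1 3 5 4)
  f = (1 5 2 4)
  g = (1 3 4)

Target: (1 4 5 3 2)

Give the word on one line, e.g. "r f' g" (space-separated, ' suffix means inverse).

f' r g' r f'

  after f': (1 4 2 5)
  after r: (2 4)(3 5)
  after g': (1 4 2 3 5)
  after r: (2 5 3 4)
  after f': (1 4 5 3 2)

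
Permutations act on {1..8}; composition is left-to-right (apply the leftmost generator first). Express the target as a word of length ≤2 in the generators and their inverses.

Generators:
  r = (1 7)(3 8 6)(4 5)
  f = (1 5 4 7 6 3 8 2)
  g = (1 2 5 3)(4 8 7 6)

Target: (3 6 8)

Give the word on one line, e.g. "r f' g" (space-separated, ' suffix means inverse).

r r

  after r: (1 7)(3 8 6)(4 5)
  after r: (3 6 8)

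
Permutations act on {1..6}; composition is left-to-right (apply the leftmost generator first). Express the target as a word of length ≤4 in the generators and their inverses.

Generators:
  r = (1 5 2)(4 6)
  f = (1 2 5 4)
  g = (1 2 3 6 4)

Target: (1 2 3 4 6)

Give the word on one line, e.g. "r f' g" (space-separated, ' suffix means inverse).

g f' r'

  after g: (1 2 3 6 4)
  after f': (2 3 6 5)
  after r': (1 2 3 4 6)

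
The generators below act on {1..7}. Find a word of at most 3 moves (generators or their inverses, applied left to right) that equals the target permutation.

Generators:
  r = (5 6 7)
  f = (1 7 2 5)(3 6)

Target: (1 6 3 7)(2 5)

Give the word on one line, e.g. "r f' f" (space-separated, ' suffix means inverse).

f' r

  after f': (1 5 2 7)(3 6)
  after r: (1 6 3 7)(2 5)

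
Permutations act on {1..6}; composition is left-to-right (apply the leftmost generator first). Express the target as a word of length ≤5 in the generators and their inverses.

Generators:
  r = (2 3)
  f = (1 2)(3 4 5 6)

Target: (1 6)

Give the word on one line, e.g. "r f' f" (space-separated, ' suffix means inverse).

  after f: (1 2)(3 4 5 6)
  after r': (1 3 4 5 6 2)
  after f': (1 6)
  after r': (1 6)(2 3)
  after r': (1 6)

f r' f' r' r'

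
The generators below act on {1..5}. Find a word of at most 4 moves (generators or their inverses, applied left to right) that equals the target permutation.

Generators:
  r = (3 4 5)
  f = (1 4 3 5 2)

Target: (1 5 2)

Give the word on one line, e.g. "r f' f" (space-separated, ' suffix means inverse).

f r

  after f: (1 4 3 5 2)
  after r: (1 5 2)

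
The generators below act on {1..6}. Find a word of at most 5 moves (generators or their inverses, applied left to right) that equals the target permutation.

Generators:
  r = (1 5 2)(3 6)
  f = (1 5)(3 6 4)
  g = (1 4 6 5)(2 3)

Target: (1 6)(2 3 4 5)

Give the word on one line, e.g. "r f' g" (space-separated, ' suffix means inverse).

  after r': (1 2 5)(3 6)
  after g: (1 3 5 4 6 2)
  after g: (1 2 4 5 6 3)
  after g: (1 3 4)(2 6)
  after r: (1 6)(2 3 4 5)

r' g g g r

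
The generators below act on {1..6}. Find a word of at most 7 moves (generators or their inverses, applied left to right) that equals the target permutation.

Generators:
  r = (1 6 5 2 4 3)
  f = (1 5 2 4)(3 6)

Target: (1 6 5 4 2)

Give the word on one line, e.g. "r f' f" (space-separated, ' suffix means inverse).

  after f: (1 5 2 4)(3 6)
  after f: (1 2)(4 5)
  after r: (1 4 2 6 5 3)
  after r: (1 3 6 2 5)
  after f': (1 6 5 4 2)

f f r r f'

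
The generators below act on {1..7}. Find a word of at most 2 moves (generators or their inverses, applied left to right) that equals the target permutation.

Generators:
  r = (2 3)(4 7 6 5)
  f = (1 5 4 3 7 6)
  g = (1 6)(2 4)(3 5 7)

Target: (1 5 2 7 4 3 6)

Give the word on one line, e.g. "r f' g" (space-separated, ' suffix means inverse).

  after g': (1 6)(2 4)(3 7 5)
  after r: (1 5 2 7 4 3 6)

g' r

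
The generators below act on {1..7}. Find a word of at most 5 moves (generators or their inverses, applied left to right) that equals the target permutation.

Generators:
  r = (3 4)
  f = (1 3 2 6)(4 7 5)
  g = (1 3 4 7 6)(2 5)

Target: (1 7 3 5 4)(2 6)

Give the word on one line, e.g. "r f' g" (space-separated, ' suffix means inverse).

g g f

  after g: (1 3 4 7 6)(2 5)
  after g: (1 4 6 3 7)
  after f: (1 7 3 5 4)(2 6)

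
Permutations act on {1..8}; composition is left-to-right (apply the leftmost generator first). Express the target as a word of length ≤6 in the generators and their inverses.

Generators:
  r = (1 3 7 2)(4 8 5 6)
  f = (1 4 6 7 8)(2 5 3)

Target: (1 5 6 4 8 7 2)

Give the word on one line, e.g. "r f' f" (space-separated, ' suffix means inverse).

r' f' r' f' r

  after r': (1 2 7 3)(4 6 5 8)
  after f': (1 3 8)(2 6)(5 7)
  after r': (2 5 3 4 6 7 8)
  after f': (1 8 3)
  after r: (1 5 6 4 8 7 2)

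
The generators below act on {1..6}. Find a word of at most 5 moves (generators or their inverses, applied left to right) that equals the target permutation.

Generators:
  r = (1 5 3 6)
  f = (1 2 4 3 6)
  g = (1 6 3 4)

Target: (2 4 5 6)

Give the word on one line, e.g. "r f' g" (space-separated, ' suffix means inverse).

  after g': (1 4 3 6)
  after f: (1 3)(2 4 6)
  after r': (1 5)(2 4 3 6)
  after r': (2 4 5 6)

g' f r' r'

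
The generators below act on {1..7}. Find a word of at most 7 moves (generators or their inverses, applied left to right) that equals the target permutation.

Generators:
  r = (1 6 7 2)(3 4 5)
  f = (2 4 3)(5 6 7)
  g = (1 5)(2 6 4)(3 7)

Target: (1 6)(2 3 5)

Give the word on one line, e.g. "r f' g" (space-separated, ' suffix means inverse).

g r' g r' r'

  after g: (1 5)(2 6 4)(3 7)
  after r': (1 4 7 5 2)(3 6)
  after g: (1 2 5 6 7)(3 4)
  after r': (1 7 2 4 5)
  after r': (1 6)(2 3 5)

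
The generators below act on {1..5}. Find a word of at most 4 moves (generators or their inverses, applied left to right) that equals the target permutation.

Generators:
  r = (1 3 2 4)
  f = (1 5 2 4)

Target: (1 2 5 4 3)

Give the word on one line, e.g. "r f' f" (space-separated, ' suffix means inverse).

f' r'

  after f': (1 4 2 5)
  after r': (1 2 5 4 3)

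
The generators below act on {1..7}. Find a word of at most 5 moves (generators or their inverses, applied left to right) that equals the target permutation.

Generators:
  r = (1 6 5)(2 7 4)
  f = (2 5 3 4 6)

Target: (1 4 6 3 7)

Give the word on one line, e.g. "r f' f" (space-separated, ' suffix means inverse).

  after r: (1 6 5)(2 7 4)
  after f: (1 2 7 6 3 4 5)
  after r: (1 7 5 6 3 2 4)
  after r: (1 4 6 3 7)

r f r r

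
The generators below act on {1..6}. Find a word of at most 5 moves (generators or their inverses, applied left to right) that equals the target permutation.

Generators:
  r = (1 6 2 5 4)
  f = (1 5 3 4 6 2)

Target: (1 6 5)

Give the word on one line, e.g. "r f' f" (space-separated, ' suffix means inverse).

  after f: (1 5 3 4 6 2)
  after r': (1 2 4)(3 5)
  after f: (2 6)(4 5)
  after r: (1 6 5)

f r' f r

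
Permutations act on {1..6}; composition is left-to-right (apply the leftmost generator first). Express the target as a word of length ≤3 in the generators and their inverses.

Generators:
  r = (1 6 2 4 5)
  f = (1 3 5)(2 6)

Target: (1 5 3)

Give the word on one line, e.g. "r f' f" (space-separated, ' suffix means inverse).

  after f: (1 3 5)(2 6)
  after f: (1 5 3)

f f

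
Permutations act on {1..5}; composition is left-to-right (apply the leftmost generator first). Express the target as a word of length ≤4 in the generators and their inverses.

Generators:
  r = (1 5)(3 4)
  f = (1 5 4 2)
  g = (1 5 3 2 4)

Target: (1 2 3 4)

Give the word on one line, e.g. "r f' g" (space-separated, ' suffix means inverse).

  after g: (1 5 3 2 4)
  after f: (1 4 5 3)
  after g': (1 2 3 4)

g f g'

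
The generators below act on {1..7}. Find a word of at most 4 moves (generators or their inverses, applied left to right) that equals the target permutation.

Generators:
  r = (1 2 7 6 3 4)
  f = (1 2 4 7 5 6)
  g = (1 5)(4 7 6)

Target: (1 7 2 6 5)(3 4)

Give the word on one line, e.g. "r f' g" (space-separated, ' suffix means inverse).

f g r

  after f: (1 2 4 7 5 6)
  after g: (1 2 7)(4 6 5)
  after r: (1 7 2 6 5)(3 4)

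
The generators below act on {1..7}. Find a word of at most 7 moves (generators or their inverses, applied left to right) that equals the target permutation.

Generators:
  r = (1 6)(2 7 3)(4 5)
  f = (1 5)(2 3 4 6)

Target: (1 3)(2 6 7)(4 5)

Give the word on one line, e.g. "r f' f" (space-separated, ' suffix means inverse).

f' f' f' r f'

  after f': (1 5)(2 6 4 3)
  after f': (2 4)(3 6)
  after f': (1 5)(2 3 4 6)
  after r: (1 4)(3 5 6 7)
  after f': (1 3)(2 6 7)(4 5)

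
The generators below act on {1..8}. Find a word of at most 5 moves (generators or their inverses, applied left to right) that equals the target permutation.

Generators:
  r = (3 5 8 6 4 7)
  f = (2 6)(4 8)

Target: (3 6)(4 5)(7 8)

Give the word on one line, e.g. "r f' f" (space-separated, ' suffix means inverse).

r' r' r' f f

  after r': (3 7 4 6 8 5)
  after r': (3 4 8)(5 7 6)
  after r': (3 6)(4 5)(7 8)
  after f: (2 6 3)(4 5 8 7)
  after f: (3 6)(4 5)(7 8)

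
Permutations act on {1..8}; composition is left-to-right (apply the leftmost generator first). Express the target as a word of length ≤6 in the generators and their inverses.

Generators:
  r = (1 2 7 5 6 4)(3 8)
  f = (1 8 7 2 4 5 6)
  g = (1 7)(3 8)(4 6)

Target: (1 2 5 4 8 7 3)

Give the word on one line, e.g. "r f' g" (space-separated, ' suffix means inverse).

f' g r' g' f'

  after f': (1 6 5 4 2 7 8)
  after g: (1 4 2)(3 8 7)(5 6)
  after r': (1 6 7 8 2 4)
  after g': (1 4 7 3 8 2 6)
  after f': (1 2 5 4 8 7 3)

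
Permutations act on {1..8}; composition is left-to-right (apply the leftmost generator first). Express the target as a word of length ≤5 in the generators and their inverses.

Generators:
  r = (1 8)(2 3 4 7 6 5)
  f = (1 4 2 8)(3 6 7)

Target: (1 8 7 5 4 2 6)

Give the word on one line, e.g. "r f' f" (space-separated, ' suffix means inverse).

  after f': (1 8 2 4)(3 7 6)
  after r: (2 7 5)(3 6 4 8)
  after f': (1 8 7 5 4 2 6)

f' r f'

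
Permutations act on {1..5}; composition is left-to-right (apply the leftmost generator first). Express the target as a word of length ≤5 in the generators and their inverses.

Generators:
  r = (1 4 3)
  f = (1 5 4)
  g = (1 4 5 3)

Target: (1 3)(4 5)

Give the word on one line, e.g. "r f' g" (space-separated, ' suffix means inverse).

  after r': (1 3 4)
  after f': (1 3 5)
  after f': (1 3)(4 5)

r' f' f'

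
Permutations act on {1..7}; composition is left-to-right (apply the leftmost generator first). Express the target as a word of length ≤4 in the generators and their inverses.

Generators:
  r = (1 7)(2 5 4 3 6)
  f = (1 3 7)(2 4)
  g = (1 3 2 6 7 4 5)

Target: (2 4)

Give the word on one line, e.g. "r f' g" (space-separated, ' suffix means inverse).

f' f' f'

  after f': (1 7 3)(2 4)
  after f': (1 3 7)
  after f': (2 4)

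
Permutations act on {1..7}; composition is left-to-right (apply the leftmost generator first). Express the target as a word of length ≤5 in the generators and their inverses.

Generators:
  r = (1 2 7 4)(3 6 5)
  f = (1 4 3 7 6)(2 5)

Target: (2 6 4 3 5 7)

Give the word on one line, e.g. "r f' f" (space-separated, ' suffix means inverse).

  after r': (1 4 7 2)(3 5 6)
  after f: (1 3 2 4 6 7 5)
  after f: (1 7 2 3 5 4)
  after f: (1 6)(2 7 5 3)
  after f: (2 6 4 3 5 7)

r' f f f f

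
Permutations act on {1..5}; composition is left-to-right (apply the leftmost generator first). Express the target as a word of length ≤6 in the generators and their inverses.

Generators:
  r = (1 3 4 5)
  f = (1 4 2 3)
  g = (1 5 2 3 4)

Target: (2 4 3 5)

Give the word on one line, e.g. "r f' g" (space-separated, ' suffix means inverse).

r r g' r'

  after r: (1 3 4 5)
  after r: (1 4)(3 5)
  after g': (1 3)(2 5)
  after r': (2 4 3 5)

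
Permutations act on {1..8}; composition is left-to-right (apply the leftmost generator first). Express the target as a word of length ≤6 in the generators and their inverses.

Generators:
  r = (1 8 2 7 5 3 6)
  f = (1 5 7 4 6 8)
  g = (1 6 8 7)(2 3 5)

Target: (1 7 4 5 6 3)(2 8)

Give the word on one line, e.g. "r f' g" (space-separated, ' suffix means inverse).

f r' g' r r

  after f: (1 5 7 4 6 8)
  after r': (1 7 4 3 5 2 8 6)
  after g': (1 8)(2 6 7 4)
  after r: (1 2)(3 6 5)(4 7)
  after r: (1 7 4 5 6 3)(2 8)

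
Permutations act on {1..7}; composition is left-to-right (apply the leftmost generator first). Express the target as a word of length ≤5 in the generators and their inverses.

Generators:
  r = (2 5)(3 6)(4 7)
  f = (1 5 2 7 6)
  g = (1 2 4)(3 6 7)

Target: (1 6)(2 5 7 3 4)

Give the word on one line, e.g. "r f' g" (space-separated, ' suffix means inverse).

  after g': (1 4 2)(3 7 6)
  after r: (1 7 3 4 5 2)
  after f: (1 6)(2 5 7 3 4)

g' r f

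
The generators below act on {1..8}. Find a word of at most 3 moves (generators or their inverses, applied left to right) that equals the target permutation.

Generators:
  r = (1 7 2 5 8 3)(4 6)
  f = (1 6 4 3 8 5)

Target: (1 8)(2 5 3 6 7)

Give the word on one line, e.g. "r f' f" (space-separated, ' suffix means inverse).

f' r

  after f': (1 5 8 3 4 6)
  after r: (1 8)(2 5 3 6 7)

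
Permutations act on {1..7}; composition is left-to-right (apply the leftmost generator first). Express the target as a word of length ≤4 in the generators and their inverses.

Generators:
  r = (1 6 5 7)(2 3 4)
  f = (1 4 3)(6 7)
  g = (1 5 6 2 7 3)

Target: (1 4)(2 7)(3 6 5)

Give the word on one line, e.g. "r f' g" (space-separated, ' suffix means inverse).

  after g': (1 3 7 2 6 5)
  after f': (1 4)(2 7)(3 6 5)

g' f'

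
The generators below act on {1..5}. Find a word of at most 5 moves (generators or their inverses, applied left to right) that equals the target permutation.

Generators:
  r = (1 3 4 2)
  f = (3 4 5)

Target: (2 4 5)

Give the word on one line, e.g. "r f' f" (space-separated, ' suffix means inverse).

  after r': (1 2 4 3)
  after f': (1 2 3)(4 5)
  after r': (1 4 5 3 2)
  after r': (1 3 4 5)
  after r': (2 4 5)

r' f' r' r' r'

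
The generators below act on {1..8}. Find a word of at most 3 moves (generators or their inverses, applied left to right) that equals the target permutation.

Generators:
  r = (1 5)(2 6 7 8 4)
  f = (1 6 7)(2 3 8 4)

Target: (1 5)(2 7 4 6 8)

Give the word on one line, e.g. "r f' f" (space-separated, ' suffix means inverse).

r' r' r'

  after r': (1 5)(2 4 8 7 6)
  after r': (2 8 6 4 7)
  after r': (1 5)(2 7 4 6 8)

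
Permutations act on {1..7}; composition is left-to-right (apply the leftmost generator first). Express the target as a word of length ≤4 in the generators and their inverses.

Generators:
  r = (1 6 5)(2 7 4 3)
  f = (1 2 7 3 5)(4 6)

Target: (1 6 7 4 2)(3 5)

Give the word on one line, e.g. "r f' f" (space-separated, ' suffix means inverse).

  after r: (1 6 5)(2 7 4 3)
  after f': (1 4 7 6 3)
  after f': (1 6 7 4 2)(3 5)

r f' f'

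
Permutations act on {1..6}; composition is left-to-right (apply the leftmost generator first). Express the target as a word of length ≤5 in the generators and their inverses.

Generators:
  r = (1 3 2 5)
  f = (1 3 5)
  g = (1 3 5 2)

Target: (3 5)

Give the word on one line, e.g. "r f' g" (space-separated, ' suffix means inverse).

  after r': (1 5 2 3)
  after r': (1 2)(3 5)
  after f: (1 2 3)
  after f: (1 2 5)
  after g: (3 5)

r' r' f f g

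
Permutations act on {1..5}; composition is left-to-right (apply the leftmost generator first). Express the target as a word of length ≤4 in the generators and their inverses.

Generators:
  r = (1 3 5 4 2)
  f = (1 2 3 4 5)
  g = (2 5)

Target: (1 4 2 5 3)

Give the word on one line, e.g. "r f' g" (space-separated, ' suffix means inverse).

f' f'

  after f': (1 5 4 3 2)
  after f': (1 4 2 5 3)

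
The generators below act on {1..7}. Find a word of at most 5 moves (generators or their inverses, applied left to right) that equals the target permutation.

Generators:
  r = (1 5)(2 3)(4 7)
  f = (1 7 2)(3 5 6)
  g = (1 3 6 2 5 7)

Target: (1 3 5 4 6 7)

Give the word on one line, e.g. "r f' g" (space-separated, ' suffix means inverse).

  after g: (1 3 6 2 5 7)
  after r: (1 2)(3 6)(4 7 5)
  after g': (1 6)(2 7)(4 5)
  after f: (1 3 5 4 6 7)

g r g' f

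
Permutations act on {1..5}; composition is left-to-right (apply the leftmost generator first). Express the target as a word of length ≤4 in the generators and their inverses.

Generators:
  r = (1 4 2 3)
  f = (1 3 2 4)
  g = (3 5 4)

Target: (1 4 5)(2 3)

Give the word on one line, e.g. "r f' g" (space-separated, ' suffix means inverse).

g g r

  after g: (3 5 4)
  after g: (3 4 5)
  after r: (1 4 5)(2 3)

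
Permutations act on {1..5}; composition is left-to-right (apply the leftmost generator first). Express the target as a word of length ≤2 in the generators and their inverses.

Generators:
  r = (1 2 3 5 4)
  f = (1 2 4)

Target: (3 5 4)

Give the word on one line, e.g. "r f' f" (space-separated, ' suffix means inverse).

f' r

  after f': (1 4 2)
  after r: (3 5 4)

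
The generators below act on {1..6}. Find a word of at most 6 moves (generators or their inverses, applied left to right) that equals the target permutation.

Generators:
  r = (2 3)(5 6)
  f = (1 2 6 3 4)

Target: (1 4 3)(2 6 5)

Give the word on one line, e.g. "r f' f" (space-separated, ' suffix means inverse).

r f' r' r'

  after r: (2 3)(5 6)
  after f': (1 4 3)(2 6 5)
  after r': (1 4 2 5 3)
  after r': (1 4 3)(2 6 5)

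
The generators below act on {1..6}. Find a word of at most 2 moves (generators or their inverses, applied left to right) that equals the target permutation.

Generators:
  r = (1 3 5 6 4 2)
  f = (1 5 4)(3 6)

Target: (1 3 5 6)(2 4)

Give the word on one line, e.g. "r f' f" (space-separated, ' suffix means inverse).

f r'

  after f: (1 5 4)(3 6)
  after r': (1 3 5 6)(2 4)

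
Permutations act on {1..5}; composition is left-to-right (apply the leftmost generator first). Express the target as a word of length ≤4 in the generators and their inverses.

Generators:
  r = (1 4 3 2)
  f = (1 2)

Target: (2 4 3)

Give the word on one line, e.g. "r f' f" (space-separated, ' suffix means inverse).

f' r

  after f': (1 2)
  after r: (2 4 3)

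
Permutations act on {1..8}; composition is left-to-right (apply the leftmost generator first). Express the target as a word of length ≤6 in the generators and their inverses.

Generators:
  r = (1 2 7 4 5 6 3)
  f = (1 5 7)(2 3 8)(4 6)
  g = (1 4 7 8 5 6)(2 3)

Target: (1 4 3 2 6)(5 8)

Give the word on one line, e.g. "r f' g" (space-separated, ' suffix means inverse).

  after g: (1 4 7 8 5 6)(2 3)
  after r: (1 5 3 7 8 6 2)
  after f: (1 7 2 5 8 4 6 3)
  after r: (1 4 3 2 6)(5 8)

g r f r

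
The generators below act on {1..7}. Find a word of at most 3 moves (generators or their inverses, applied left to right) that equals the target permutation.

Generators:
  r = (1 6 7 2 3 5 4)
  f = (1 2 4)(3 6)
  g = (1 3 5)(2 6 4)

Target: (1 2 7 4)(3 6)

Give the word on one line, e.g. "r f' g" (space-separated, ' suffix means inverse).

r' g

  after r': (1 4 5 3 2 7 6)
  after g: (1 2 7 4)(3 6)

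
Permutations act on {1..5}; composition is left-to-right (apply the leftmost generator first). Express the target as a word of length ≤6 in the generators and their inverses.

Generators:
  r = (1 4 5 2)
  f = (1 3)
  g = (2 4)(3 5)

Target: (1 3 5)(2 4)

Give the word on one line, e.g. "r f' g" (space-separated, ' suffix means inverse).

g f g g

  after g: (2 4)(3 5)
  after f: (1 3 5)(2 4)
  after g: (1 5)
  after g: (1 3 5)(2 4)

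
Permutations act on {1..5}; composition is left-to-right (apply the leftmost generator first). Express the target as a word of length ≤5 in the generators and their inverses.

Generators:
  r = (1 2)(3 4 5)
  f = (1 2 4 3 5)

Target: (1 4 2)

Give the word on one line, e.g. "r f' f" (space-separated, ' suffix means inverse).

f' f' r' f' r

  after f': (1 5 3 4 2)
  after f': (1 3 2 5 4)
  after r': (1 5 3)(2 4)
  after f': (1 3 5 4)
  after r: (1 4 2)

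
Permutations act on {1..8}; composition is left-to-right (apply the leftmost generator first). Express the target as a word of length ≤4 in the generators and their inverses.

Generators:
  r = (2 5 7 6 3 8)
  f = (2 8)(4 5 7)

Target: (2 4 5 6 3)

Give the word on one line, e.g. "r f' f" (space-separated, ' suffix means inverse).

  after f': (2 8)(4 7 5)
  after f': (4 5 7)
  after r: (2 5 6 3 8)(4 7)
  after f': (2 4 5 6 3)

f' f' r f'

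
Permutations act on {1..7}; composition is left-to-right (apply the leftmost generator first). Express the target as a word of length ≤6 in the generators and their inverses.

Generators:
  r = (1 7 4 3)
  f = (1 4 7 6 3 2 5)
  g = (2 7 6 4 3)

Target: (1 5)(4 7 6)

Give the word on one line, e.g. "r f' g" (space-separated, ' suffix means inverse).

g' r' g f

  after g': (2 3 4 6 7)
  after r': (1 3 7 2 4 6)
  after g: (1 2 3 6)
  after f: (1 5)(4 7 6)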